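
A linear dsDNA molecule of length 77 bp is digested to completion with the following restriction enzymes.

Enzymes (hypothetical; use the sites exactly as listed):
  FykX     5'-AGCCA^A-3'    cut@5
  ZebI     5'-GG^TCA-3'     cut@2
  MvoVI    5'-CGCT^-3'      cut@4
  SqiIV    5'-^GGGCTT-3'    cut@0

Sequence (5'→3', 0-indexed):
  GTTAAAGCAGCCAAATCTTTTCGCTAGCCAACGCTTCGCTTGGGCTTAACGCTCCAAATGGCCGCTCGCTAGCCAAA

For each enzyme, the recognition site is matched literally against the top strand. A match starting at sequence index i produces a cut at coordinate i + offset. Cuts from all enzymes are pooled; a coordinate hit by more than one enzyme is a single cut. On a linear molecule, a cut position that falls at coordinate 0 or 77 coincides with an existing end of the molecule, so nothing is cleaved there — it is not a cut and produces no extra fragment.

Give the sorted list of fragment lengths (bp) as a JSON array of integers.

Per-enzyme occurrences:
  FykX (AGCCAA, off=5): starts [8, 25, 70] → cuts [13, 30, 75]
  ZebI (GGTCA, off=2): no sites
  MvoVI (CGCT, off=4): starts [21, 31, 36, 49, 62, 66] → cuts [25, 35, 40, 53, 66, 70]
  SqiIV (GGGCTT, off=0): starts [41] → cuts [41]

Pooled cuts: [13, 25, 30, 35, 40, 41, 53, 66, 70, 75]

Fragment lengths:
  [0,13): 13 bp
  [13,25): 12 bp
  [25,30): 5 bp
  [30,35): 5 bp
  [35,40): 5 bp
  [40,41): 1 bp
  [41,53): 12 bp
  [53,66): 13 bp
  [66,70): 4 bp
  [70,75): 5 bp
  [75,77): 2 bp

[1,2,4,5,5,5,5,12,12,13,13]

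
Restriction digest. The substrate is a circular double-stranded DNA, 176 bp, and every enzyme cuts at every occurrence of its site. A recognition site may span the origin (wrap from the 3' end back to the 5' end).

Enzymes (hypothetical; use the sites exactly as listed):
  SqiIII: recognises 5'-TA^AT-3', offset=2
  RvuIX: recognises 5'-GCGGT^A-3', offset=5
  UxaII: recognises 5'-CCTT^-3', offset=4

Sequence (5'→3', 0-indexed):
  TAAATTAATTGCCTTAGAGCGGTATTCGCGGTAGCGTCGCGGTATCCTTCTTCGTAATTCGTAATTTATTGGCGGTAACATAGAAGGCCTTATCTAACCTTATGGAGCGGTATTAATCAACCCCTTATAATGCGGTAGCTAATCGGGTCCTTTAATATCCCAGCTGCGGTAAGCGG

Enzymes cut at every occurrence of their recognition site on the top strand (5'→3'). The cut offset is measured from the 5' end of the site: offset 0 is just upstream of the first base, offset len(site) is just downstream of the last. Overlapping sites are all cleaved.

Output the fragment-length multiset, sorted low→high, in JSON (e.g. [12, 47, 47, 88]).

Site scan:
  SqiIII (TAAT, off=2): starts [5, 54, 61, 113, 127, 139, 152] → cuts [7, 56, 63, 115, 129, 141, 154]
  RvuIX (GCGGTA, off=5): starts [18, 27, 38, 71, 106, 131, 165, 172] → cuts [1, 23, 32, 43, 76, 111, 136, 170]
  UxaII (CCTT, off=4): starts [11, 45, 87, 97, 122, 148] → cuts [15, 49, 91, 101, 126, 152]

All cut coordinates (distinct, sorted): [1, 7, 15, 23, 32, 43, 49, 56, 63, 76, 91, 101, 111, 115, 126, 129, 136, 141, 152, 154, 170]

Fragment lengths:
  1→7: 6 bp
  7→15: 8 bp
  15→23: 8 bp
  23→32: 9 bp
  32→43: 11 bp
  43→49: 6 bp
  49→56: 7 bp
  56→63: 7 bp
  63→76: 13 bp
  76→91: 15 bp
  91→101: 10 bp
  101→111: 10 bp
  111→115: 4 bp
  115→126: 11 bp
  126→129: 3 bp
  129→136: 7 bp
  136→141: 5 bp
  141→152: 11 bp
  152→154: 2 bp
  154→170: 16 bp
  170→1 (wrap): 176-170+1 = 7 bp

[2,3,4,5,6,6,7,7,7,7,8,8,9,10,10,11,11,11,13,15,16]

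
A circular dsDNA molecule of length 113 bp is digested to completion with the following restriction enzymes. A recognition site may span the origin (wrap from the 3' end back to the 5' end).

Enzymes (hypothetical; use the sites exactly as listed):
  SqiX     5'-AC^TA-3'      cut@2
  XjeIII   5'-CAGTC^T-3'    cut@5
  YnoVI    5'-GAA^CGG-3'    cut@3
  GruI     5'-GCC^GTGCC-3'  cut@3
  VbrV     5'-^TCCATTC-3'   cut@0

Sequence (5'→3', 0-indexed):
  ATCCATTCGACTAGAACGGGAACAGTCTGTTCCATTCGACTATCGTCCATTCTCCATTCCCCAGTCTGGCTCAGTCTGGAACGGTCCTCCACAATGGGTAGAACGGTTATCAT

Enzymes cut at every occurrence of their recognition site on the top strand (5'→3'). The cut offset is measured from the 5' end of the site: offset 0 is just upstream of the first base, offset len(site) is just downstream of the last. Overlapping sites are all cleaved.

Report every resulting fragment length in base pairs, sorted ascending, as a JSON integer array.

Site scan:
  SqiX (ACTA, off=2): starts [9, 38] → cuts [11, 40]
  XjeIII (CAGTCT, off=5): starts [22, 61, 71] → cuts [27, 66, 76]
  YnoVI (GAACGG, off=3): starts [13, 78, 100] → cuts [16, 81, 103]
  GruI (GCCGTGCC, off=3): no sites
  VbrV (TCCATTC, off=0): starts [1, 30, 45, 52] → cuts [1, 30, 45, 52]

All cut coordinates (distinct, sorted): [1, 11, 16, 27, 30, 40, 45, 52, 66, 76, 81, 103]

Fragments:
  1→11: 10 bp
  11→16: 5 bp
  16→27: 11 bp
  27→30: 3 bp
  30→40: 10 bp
  40→45: 5 bp
  45→52: 7 bp
  52→66: 14 bp
  66→76: 10 bp
  76→81: 5 bp
  81→103: 22 bp
  103→1 (wrap): 113-103+1 = 11 bp

[3,5,5,5,7,10,10,10,11,11,14,22]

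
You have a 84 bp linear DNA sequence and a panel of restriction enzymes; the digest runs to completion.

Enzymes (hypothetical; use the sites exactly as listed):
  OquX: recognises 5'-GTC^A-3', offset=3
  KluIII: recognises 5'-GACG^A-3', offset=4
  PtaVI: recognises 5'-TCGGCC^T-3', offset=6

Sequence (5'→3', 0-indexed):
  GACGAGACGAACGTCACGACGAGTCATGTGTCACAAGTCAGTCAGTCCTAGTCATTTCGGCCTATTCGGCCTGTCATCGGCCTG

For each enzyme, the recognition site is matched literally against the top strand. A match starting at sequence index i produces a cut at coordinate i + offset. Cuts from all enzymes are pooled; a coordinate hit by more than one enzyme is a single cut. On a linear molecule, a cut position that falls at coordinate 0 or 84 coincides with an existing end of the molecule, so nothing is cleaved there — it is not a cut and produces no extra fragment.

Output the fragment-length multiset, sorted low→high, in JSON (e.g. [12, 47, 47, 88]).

[2,4,4,4,4,5,6,6,7,7,7,9,9,10]

Scan for sites:
  OquX GTCA/3: at [12, 22, 29, 36, 40, 50, 72] ⇒ [15, 25, 32, 39, 43, 53, 75]
  KluIII GACGA/4: at [0, 5, 17] ⇒ [4, 9, 21]
  PtaVI TCGGCCT/6: at [56, 65, 76] ⇒ [62, 71, 82]

All cut coordinates (distinct, sorted): [4, 9, 15, 21, 25, 32, 39, 43, 53, 62, 71, 75, 82]

Fragments:
  [0,4): 4 bp
  [4,9): 5 bp
  [9,15): 6 bp
  [15,21): 6 bp
  [21,25): 4 bp
  [25,32): 7 bp
  [32,39): 7 bp
  [39,43): 4 bp
  [43,53): 10 bp
  [53,62): 9 bp
  [62,71): 9 bp
  [71,75): 4 bp
  [75,82): 7 bp
  [82,84): 2 bp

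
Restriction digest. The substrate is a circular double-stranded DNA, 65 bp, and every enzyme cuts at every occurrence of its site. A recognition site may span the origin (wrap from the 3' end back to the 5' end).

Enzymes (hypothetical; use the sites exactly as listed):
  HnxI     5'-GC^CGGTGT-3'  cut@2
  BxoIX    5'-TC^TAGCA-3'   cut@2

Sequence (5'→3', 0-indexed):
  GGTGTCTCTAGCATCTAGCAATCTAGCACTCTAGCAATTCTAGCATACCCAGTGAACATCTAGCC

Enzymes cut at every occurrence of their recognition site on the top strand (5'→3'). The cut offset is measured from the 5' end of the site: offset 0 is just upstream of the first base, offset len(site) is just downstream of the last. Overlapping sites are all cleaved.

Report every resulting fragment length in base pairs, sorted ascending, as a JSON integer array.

Site scan:
  HnxI GCCGGTGT/2: at [62] ⇒ [64]
  BxoIX TCTAGCA/2: at [6, 13, 21, 29, 38] ⇒ [8, 15, 23, 31, 40]

Pooled cuts: [8, 15, 23, 31, 40, 64]

Fragment lengths:
  8→15: 7 bp
  15→23: 8 bp
  23→31: 8 bp
  31→40: 9 bp
  40→64: 24 bp
  64→8 (wrap): 65-64+8 = 9 bp

[7,8,8,9,9,24]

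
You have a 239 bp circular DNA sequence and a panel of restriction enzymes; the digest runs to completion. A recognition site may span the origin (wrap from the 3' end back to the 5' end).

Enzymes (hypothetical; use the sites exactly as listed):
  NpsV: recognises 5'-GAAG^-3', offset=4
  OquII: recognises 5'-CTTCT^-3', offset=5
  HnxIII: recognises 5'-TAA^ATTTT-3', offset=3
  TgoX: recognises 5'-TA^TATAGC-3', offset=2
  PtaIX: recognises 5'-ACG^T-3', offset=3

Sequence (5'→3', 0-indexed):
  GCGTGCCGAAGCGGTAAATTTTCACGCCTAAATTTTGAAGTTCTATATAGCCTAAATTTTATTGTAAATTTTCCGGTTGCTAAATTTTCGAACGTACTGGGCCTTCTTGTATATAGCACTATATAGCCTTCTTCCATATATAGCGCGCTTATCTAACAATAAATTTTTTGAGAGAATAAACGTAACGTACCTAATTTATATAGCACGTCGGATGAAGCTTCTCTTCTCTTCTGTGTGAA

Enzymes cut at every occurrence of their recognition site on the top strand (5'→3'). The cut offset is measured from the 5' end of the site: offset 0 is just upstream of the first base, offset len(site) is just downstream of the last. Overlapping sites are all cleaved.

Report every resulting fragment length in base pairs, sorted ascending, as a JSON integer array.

[4,5,5,5,5,5,6,6,8,9,9,10,10,10,10,11,11,11,12,13,14,16,20,24]

Site scan:
  NpsV (GAAG, off=4): starts [7, 36, 213, 236] → cuts [1, 11, 40, 217]
  OquII (CTTCT, off=5): starts [102, 127, 217, 222, 227] → cuts [107, 132, 222, 227, 232]
  HnxIII (TAAATTTT, off=3): starts [14, 28, 52, 64, 80, 159] → cuts [17, 31, 55, 67, 83, 162]
  TgoX (TATATAGC, off=2): starts [43, 109, 119, 136, 196] → cuts [45, 111, 121, 138, 198]
  PtaIX (ACGT, off=3): starts [91, 179, 184, 204] → cuts [94, 182, 187, 207]

Pooled cuts: [1, 11, 17, 31, 40, 45, 55, 67, 83, 94, 107, 111, 121, 132, 138, 162, 182, 187, 198, 207, 217, 222, 227, 232]

Fragment lengths:
  1→11: 10 bp
  11→17: 6 bp
  17→31: 14 bp
  31→40: 9 bp
  40→45: 5 bp
  45→55: 10 bp
  55→67: 12 bp
  67→83: 16 bp
  83→94: 11 bp
  94→107: 13 bp
  107→111: 4 bp
  111→121: 10 bp
  121→132: 11 bp
  132→138: 6 bp
  138→162: 24 bp
  162→182: 20 bp
  182→187: 5 bp
  187→198: 11 bp
  198→207: 9 bp
  207→217: 10 bp
  217→222: 5 bp
  222→227: 5 bp
  227→232: 5 bp
  232→1 (wrap): 239-232+1 = 8 bp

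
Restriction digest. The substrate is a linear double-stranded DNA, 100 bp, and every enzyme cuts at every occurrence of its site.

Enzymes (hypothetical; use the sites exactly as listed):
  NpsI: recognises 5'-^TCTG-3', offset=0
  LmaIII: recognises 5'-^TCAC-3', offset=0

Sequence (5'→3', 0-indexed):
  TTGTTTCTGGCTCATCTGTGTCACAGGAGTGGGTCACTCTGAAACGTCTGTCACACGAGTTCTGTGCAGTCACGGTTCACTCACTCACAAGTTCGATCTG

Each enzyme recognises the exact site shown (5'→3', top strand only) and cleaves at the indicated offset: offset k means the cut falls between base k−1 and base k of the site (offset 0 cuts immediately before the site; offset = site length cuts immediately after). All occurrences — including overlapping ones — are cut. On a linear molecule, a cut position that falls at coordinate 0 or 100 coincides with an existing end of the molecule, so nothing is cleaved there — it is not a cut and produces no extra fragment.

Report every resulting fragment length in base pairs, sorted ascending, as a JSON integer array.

Scan for sites:
  NpsI (TCTG, off=0): starts [5, 14, 37, 46, 60, 96] → cuts [5, 14, 37, 46, 60, 96]
  LmaIII (TCAC, off=0): starts [20, 33, 50, 69, 76, 80, 84] → cuts [20, 33, 50, 69, 76, 80, 84]

All cut coordinates (distinct, sorted): [5, 14, 20, 33, 37, 46, 50, 60, 69, 76, 80, 84, 96]

Fragment lengths:
  [0,5): 5 bp
  [5,14): 9 bp
  [14,20): 6 bp
  [20,33): 13 bp
  [33,37): 4 bp
  [37,46): 9 bp
  [46,50): 4 bp
  [50,60): 10 bp
  [60,69): 9 bp
  [69,76): 7 bp
  [76,80): 4 bp
  [80,84): 4 bp
  [84,96): 12 bp
  [96,100): 4 bp

[4,4,4,4,4,5,6,7,9,9,9,10,12,13]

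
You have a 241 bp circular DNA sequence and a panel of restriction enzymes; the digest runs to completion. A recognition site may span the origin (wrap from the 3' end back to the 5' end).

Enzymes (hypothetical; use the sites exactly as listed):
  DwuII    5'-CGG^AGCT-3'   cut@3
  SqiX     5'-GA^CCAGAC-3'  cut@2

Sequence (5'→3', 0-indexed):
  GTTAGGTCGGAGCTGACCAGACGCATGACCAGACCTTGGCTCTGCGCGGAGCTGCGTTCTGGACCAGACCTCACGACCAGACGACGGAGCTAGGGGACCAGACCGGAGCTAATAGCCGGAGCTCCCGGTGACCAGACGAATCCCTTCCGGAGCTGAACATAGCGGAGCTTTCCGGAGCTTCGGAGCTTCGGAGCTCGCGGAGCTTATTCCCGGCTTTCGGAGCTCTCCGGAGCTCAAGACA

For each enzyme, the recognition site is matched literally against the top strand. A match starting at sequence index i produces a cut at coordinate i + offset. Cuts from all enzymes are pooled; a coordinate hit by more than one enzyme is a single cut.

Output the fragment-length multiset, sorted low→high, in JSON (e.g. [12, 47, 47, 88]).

Scan for sites:
  DwuII CGGAGCT/3: at [7, 46, 84, 103, 116, 147, 162, 172, 180, 188, 197, 217, 227] ⇒ [10, 49, 87, 106, 119, 150, 165, 175, 183, 191, 200, 220, 230]
  SqiX GACCAGAC/2: at [14, 26, 61, 74, 95, 129] ⇒ [16, 28, 63, 76, 97, 131]

Pooled cuts: [10, 16, 28, 49, 63, 76, 87, 97, 106, 119, 131, 150, 165, 175, 183, 191, 200, 220, 230]

Fragment lengths:
  10→16: 6 bp
  16→28: 12 bp
  28→49: 21 bp
  49→63: 14 bp
  63→76: 13 bp
  76→87: 11 bp
  87→97: 10 bp
  97→106: 9 bp
  106→119: 13 bp
  119→131: 12 bp
  131→150: 19 bp
  150→165: 15 bp
  165→175: 10 bp
  175→183: 8 bp
  183→191: 8 bp
  191→200: 9 bp
  200→220: 20 bp
  220→230: 10 bp
  230→10 (wrap): 241-230+10 = 21 bp

[6,8,8,9,9,10,10,10,11,12,12,13,13,14,15,19,20,21,21]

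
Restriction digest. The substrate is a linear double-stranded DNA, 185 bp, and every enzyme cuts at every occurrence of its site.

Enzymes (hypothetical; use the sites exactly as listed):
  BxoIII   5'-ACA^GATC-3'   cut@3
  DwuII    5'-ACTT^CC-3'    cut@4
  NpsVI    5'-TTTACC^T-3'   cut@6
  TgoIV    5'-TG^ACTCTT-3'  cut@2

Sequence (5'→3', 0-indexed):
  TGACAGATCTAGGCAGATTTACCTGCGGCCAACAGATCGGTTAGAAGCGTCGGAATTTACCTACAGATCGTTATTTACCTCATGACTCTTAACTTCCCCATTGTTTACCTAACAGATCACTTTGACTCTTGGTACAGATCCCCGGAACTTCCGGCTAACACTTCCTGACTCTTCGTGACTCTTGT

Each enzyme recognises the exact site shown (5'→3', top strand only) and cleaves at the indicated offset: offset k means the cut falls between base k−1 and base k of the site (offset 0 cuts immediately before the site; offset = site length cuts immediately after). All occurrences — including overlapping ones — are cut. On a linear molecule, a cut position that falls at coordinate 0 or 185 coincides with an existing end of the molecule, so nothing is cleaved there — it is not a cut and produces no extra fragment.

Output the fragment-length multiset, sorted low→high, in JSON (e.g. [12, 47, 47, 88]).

[4,4,5,5,5,8,10,10,11,11,12,13,14,14,14,18,27]

Scan for sites:
  BxoIII (ACAGATC, off=3): starts [2, 31, 62, 111, 133] → cuts [5, 34, 65, 114, 136]
  DwuII (ACTTCC, off=4): starts [91, 146, 159] → cuts [95, 150, 163]
  NpsVI (TTTACCT, off=6): starts [17, 55, 73, 103] → cuts [23, 61, 79, 109]
  TgoIV (TGACTCTT, off=2): starts [82, 122, 165, 175] → cuts [84, 124, 167, 177]

Pooled cuts: [5, 23, 34, 61, 65, 79, 84, 95, 109, 114, 124, 136, 150, 163, 167, 177]

Fragments:
  [0,5): 5 bp
  [5,23): 18 bp
  [23,34): 11 bp
  [34,61): 27 bp
  [61,65): 4 bp
  [65,79): 14 bp
  [79,84): 5 bp
  [84,95): 11 bp
  [95,109): 14 bp
  [109,114): 5 bp
  [114,124): 10 bp
  [124,136): 12 bp
  [136,150): 14 bp
  [150,163): 13 bp
  [163,167): 4 bp
  [167,177): 10 bp
  [177,185): 8 bp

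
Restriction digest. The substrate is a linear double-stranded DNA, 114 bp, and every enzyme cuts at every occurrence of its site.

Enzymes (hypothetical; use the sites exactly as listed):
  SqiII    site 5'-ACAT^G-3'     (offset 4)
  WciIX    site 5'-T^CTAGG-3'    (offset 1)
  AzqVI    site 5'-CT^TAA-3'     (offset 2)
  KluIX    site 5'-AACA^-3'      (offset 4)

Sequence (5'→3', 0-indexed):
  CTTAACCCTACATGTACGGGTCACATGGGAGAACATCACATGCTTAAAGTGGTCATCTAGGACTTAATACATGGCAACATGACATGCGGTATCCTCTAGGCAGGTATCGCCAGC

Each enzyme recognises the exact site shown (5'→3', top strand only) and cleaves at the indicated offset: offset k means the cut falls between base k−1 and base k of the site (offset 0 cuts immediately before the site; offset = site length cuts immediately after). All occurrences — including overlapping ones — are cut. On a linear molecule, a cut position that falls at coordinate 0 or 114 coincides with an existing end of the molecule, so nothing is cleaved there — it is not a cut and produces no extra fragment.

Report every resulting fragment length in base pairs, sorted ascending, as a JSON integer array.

[1,2,3,5,6,7,8,8,9,10,11,12,13,19]

Site scan:
  SqiII ACATG/4: at [9, 22, 37, 68, 76, 81] ⇒ [13, 26, 41, 72, 80, 85]
  WciIX TCTAGG/1: at [55, 94] ⇒ [56, 95]
  AzqVI CTTAA/2: at [0, 42, 62] ⇒ [2, 44, 64]
  KluIX AACA/4: at [31, 75] ⇒ [35, 79]

Pooled cuts: [2, 13, 26, 35, 41, 44, 56, 64, 72, 79, 80, 85, 95]

Fragment lengths:
  [0,2): 2 bp
  [2,13): 11 bp
  [13,26): 13 bp
  [26,35): 9 bp
  [35,41): 6 bp
  [41,44): 3 bp
  [44,56): 12 bp
  [56,64): 8 bp
  [64,72): 8 bp
  [72,79): 7 bp
  [79,80): 1 bp
  [80,85): 5 bp
  [85,95): 10 bp
  [95,114): 19 bp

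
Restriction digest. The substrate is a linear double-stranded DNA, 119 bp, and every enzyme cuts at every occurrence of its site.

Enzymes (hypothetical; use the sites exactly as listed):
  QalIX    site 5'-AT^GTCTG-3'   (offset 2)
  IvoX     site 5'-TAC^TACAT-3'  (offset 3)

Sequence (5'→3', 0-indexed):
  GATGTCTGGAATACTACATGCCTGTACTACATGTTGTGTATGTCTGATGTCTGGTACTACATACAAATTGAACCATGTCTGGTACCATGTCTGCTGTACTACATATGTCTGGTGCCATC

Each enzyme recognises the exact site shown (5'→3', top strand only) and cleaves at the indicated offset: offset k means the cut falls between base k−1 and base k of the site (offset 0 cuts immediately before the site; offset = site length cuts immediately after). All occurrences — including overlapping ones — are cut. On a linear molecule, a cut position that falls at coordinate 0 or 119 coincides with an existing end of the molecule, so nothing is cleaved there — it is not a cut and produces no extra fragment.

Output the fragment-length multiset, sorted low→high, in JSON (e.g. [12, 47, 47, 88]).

[3,7,7,9,11,11,12,13,13,14,19]

Scan for sites:
  QalIX ATGTCTG/2: at [1, 39, 46, 74, 86, 104] ⇒ [3, 41, 48, 76, 88, 106]
  IvoX TACTACAT/3: at [11, 24, 54, 96] ⇒ [14, 27, 57, 99]

Pooled cuts: [3, 14, 27, 41, 48, 57, 76, 88, 99, 106]

Fragments:
  [0,3): 3 bp
  [3,14): 11 bp
  [14,27): 13 bp
  [27,41): 14 bp
  [41,48): 7 bp
  [48,57): 9 bp
  [57,76): 19 bp
  [76,88): 12 bp
  [88,99): 11 bp
  [99,106): 7 bp
  [106,119): 13 bp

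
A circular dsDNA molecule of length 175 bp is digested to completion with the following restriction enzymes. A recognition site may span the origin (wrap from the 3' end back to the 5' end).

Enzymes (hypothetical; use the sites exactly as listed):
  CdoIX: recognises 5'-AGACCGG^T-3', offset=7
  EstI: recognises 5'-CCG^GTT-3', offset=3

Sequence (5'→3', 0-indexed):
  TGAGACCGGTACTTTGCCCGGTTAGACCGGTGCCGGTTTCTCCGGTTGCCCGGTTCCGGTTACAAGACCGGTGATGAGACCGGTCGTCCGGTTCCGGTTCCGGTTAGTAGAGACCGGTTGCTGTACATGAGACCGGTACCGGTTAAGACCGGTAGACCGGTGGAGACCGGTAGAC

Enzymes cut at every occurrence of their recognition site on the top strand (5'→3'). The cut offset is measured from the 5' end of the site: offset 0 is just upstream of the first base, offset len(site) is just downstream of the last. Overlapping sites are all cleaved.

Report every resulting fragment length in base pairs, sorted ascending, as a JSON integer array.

[1,5,5,6,6,6,7,8,8,9,10,10,11,11,12,13,14,14,19]

Scan for sites:
  CdoIX (AGACCGGT, off=7): starts [2, 23, 64, 76, 110, 129, 145, 153, 163] → cuts [9, 30, 71, 83, 117, 136, 152, 160, 170]
  EstI (CCGGTT, off=3): starts [17, 32, 41, 49, 55, 87, 93, 99, 113, 138] → cuts [20, 35, 44, 52, 58, 90, 96, 102, 116, 141]

All cut coordinates (distinct, sorted): [9, 20, 30, 35, 44, 52, 58, 71, 83, 90, 96, 102, 116, 117, 136, 141, 152, 160, 170]

Fragment lengths:
  9→20: 11 bp
  20→30: 10 bp
  30→35: 5 bp
  35→44: 9 bp
  44→52: 8 bp
  52→58: 6 bp
  58→71: 13 bp
  71→83: 12 bp
  83→90: 7 bp
  90→96: 6 bp
  96→102: 6 bp
  102→116: 14 bp
  116→117: 1 bp
  117→136: 19 bp
  136→141: 5 bp
  141→152: 11 bp
  152→160: 8 bp
  160→170: 10 bp
  170→9 (wrap): 175-170+9 = 14 bp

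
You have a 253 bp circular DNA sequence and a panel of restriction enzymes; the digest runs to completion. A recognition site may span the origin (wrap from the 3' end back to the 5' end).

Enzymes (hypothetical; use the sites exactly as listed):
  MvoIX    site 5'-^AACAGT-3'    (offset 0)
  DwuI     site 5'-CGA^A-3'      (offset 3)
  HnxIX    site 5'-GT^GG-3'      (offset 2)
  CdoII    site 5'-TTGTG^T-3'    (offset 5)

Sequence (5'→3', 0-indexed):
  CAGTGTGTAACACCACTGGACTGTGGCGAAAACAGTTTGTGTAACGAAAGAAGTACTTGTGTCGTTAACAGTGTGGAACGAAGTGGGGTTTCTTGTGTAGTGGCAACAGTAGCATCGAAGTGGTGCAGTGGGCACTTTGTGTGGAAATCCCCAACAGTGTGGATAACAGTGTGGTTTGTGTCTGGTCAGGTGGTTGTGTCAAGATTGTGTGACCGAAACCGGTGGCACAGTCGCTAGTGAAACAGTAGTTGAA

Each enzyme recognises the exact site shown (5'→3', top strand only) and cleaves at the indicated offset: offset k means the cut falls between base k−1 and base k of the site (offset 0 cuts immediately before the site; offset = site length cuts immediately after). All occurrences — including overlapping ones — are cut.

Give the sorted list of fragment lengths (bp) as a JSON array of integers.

[1,1,3,3,3,4,4,5,5,6,7,7,7,7,8,8,8,8,8,10,11,11,11,11,12,13,14,14,17,26]

Scan for sites:
  MvoIX (AACAGT, off=0): starts [30, 66, 104, 152, 164, 240, 251] → cuts [30, 66, 104, 152, 164, 240, 251]
  DwuI (CGAA, off=3): starts [26, 44, 78, 115, 213] → cuts [29, 47, 81, 118, 216]
  HnxIX (GTGG, off=2): starts [22, 72, 82, 99, 119, 127, 140, 158, 170, 189, 221] → cuts [24, 74, 84, 101, 121, 129, 142, 160, 172, 191, 223]
  CdoII (TTGTGT, off=5): starts [36, 56, 92, 136, 175, 193, 204] → cuts [41, 61, 97, 141, 180, 198, 209]

All cut coordinates (distinct, sorted): [24, 29, 30, 41, 47, 61, 66, 74, 81, 84, 97, 101, 104, 118, 121, 129, 141, 142, 152, 160, 164, 172, 180, 191, 198, 209, 216, 223, 240, 251]

Fragment lengths:
  24→29: 5 bp
  29→30: 1 bp
  30→41: 11 bp
  41→47: 6 bp
  47→61: 14 bp
  61→66: 5 bp
  66→74: 8 bp
  74→81: 7 bp
  81→84: 3 bp
  84→97: 13 bp
  97→101: 4 bp
  101→104: 3 bp
  104→118: 14 bp
  118→121: 3 bp
  121→129: 8 bp
  129→141: 12 bp
  141→142: 1 bp
  142→152: 10 bp
  152→160: 8 bp
  160→164: 4 bp
  164→172: 8 bp
  172→180: 8 bp
  180→191: 11 bp
  191→198: 7 bp
  198→209: 11 bp
  209→216: 7 bp
  216→223: 7 bp
  223→240: 17 bp
  240→251: 11 bp
  251→24 (wrap): 253-251+24 = 26 bp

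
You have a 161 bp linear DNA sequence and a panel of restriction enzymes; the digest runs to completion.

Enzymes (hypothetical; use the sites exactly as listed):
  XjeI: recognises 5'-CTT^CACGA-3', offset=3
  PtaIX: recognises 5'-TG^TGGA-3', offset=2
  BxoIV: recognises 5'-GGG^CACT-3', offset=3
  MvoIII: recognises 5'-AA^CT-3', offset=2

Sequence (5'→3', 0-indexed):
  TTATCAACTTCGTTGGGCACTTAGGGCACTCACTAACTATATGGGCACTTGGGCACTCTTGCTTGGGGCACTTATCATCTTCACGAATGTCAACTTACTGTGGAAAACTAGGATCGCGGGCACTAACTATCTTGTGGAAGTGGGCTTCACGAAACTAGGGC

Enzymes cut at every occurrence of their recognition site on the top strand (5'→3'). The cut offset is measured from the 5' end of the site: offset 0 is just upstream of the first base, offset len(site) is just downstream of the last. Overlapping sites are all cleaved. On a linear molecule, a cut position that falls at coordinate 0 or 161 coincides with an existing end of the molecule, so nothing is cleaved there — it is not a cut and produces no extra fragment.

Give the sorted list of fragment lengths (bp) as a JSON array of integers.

[6,7,7,7,7,7,8,8,9,9,10,10,12,13,13,13,15]

Scan for sites:
  XjeI (CTTCACGA, off=3): starts [78, 144] → cuts [81, 147]
  PtaIX (TGTGGA, off=2): starts [98, 132] → cuts [100, 134]
  BxoIV (GGGCACT, off=3): starts [14, 23, 42, 50, 65, 117] → cuts [17, 26, 45, 53, 68, 120]
  MvoIII (AACT, off=2): starts [5, 34, 91, 105, 124, 152] → cuts [7, 36, 93, 107, 126, 154]

All cut coordinates (distinct, sorted): [7, 17, 26, 36, 45, 53, 68, 81, 93, 100, 107, 120, 126, 134, 147, 154]

Fragments:
  [0,7): 7 bp
  [7,17): 10 bp
  [17,26): 9 bp
  [26,36): 10 bp
  [36,45): 9 bp
  [45,53): 8 bp
  [53,68): 15 bp
  [68,81): 13 bp
  [81,93): 12 bp
  [93,100): 7 bp
  [100,107): 7 bp
  [107,120): 13 bp
  [120,126): 6 bp
  [126,134): 8 bp
  [134,147): 13 bp
  [147,154): 7 bp
  [154,161): 7 bp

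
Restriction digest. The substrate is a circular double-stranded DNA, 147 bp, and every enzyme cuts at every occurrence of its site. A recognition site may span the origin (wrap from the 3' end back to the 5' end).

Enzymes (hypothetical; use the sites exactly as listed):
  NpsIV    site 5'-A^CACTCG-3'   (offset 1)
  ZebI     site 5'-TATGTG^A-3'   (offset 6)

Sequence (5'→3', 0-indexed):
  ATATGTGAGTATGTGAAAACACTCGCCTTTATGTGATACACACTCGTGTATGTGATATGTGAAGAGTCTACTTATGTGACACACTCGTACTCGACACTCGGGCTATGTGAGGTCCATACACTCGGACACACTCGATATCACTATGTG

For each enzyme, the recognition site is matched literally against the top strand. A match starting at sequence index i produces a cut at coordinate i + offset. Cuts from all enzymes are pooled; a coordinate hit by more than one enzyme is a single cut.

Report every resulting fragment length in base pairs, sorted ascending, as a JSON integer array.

[3,4,5,7,7,8,9,10,13,14,15,16,17,19]

Per-enzyme occurrences:
  NpsIV ACACTCG/1: at [18, 39, 80, 93, 117, 127] ⇒ [19, 40, 81, 94, 118, 128]
  ZebI TATGTGA/6: at [1, 9, 29, 48, 55, 72, 103, 141] ⇒ [0, 7, 15, 35, 54, 61, 78, 109]

All cut coordinates (distinct, sorted): [0, 7, 15, 19, 35, 40, 54, 61, 78, 81, 94, 109, 118, 128]

Fragment lengths:
  0→7: 7 bp
  7→15: 8 bp
  15→19: 4 bp
  19→35: 16 bp
  35→40: 5 bp
  40→54: 14 bp
  54→61: 7 bp
  61→78: 17 bp
  78→81: 3 bp
  81→94: 13 bp
  94→109: 15 bp
  109→118: 9 bp
  118→128: 10 bp
  128→0 (wrap): 147-128+0 = 19 bp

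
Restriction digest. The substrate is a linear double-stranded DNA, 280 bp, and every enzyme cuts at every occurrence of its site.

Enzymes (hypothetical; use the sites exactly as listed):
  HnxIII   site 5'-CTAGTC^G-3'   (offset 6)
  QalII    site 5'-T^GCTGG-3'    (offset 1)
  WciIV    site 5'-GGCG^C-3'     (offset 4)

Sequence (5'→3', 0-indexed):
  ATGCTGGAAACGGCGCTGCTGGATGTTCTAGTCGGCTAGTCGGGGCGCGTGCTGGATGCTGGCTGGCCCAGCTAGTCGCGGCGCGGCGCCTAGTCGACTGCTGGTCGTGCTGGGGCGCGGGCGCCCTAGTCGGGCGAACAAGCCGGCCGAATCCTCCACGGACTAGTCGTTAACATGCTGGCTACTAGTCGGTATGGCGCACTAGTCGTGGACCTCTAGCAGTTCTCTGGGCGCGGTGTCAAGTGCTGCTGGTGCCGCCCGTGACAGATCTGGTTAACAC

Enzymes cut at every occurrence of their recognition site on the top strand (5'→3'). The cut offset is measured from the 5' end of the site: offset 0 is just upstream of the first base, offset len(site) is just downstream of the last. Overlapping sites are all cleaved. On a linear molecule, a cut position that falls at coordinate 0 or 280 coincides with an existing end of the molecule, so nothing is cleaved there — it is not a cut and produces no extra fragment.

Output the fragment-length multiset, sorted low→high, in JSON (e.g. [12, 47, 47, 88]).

Site scan:
  HnxIII CTAGTCG/6: at [27, 35, 71, 89, 125, 162, 184, 201] ⇒ [33, 41, 77, 95, 131, 168, 190, 207]
  QalII TGCTGG/1: at [1, 16, 49, 56, 98, 107, 175, 246] ⇒ [2, 17, 50, 57, 99, 108, 176, 247]
  WciIV GGCGC/4: at [11, 43, 79, 84, 113, 119, 195, 229] ⇒ [15, 47, 83, 88, 117, 123, 199, 233]

Pooled cuts: [2, 15, 17, 33, 41, 47, 50, 57, 77, 83, 88, 95, 99, 108, 117, 123, 131, 168, 176, 190, 199, 207, 233, 247]

Fragment lengths:
  [0,2): 2 bp
  [2,15): 13 bp
  [15,17): 2 bp
  [17,33): 16 bp
  [33,41): 8 bp
  [41,47): 6 bp
  [47,50): 3 bp
  [50,57): 7 bp
  [57,77): 20 bp
  [77,83): 6 bp
  [83,88): 5 bp
  [88,95): 7 bp
  [95,99): 4 bp
  [99,108): 9 bp
  [108,117): 9 bp
  [117,123): 6 bp
  [123,131): 8 bp
  [131,168): 37 bp
  [168,176): 8 bp
  [176,190): 14 bp
  [190,199): 9 bp
  [199,207): 8 bp
  [207,233): 26 bp
  [233,247): 14 bp
  [247,280): 33 bp

[2,2,3,4,5,6,6,6,7,7,8,8,8,8,9,9,9,13,14,14,16,20,26,33,37]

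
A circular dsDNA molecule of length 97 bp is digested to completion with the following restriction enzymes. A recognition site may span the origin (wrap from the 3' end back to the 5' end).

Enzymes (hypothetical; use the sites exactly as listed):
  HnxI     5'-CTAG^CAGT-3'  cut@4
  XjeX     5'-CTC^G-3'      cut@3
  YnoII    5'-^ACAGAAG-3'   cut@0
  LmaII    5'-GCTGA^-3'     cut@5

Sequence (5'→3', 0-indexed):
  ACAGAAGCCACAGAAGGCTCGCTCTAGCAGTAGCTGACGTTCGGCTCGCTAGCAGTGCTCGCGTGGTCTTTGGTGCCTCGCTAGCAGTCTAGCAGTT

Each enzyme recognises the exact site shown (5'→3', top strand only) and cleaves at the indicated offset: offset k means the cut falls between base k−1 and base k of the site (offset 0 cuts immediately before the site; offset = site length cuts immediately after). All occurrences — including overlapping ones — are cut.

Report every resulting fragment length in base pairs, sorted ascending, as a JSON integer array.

Scan for sites:
  HnxI CTAGCAGT/4: at [23, 48, 80, 88] ⇒ [27, 52, 84, 92]
  XjeX CTCG/3: at [17, 44, 57, 76] ⇒ [20, 47, 60, 79]
  YnoII ACAGAAG/0: at [0, 9] ⇒ [0, 9]
  LmaII GCTGA/5: at [32] ⇒ [37]

All cut coordinates (distinct, sorted): [0, 9, 20, 27, 37, 47, 52, 60, 79, 84, 92]

Fragment lengths:
  0→9: 9 bp
  9→20: 11 bp
  20→27: 7 bp
  27→37: 10 bp
  37→47: 10 bp
  47→52: 5 bp
  52→60: 8 bp
  60→79: 19 bp
  79→84: 5 bp
  84→92: 8 bp
  92→0 (wrap): 97-92+0 = 5 bp

[5,5,5,7,8,8,9,10,10,11,19]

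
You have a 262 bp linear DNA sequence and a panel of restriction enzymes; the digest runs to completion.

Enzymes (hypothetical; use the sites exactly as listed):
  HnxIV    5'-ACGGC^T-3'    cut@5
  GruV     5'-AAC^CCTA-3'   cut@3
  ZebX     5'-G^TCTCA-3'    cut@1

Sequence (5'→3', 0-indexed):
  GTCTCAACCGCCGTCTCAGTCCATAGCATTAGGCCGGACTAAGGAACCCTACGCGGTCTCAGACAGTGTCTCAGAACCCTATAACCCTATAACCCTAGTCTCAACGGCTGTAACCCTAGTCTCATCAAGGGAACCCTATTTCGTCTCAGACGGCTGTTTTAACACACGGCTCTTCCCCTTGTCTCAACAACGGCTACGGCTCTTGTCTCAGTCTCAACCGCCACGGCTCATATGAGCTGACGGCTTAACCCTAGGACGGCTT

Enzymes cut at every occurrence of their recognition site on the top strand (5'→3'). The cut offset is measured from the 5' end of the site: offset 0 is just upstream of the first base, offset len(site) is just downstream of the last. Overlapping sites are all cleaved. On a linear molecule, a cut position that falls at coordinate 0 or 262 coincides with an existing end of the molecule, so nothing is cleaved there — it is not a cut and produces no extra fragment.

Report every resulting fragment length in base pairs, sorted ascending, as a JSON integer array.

[1,2,5,5,5,5,6,6,6,8,8,9,9,9,10,11,11,11,12,12,13,15,16,16,17,34]

Site scan:
  HnxIV (ACGGCT, off=5): starts [103, 149, 165, 189, 195, 222, 239, 255] → cuts [108, 154, 170, 194, 200, 227, 244, 260]
  GruV (AACCCTA, off=3): starts [44, 74, 82, 90, 111, 131, 246] → cuts [47, 77, 85, 93, 114, 134, 249]
  ZebX (GTCTCA, off=1): starts [0, 12, 55, 67, 97, 118, 142, 180, 204, 210] → cuts [1, 13, 56, 68, 98, 119, 143, 181, 205, 211]

Pooled cuts: [1, 13, 47, 56, 68, 77, 85, 93, 98, 108, 114, 119, 134, 143, 154, 170, 181, 194, 200, 205, 211, 227, 244, 249, 260]

Fragment lengths:
  [0,1): 1 bp
  [1,13): 12 bp
  [13,47): 34 bp
  [47,56): 9 bp
  [56,68): 12 bp
  [68,77): 9 bp
  [77,85): 8 bp
  [85,93): 8 bp
  [93,98): 5 bp
  [98,108): 10 bp
  [108,114): 6 bp
  [114,119): 5 bp
  [119,134): 15 bp
  [134,143): 9 bp
  [143,154): 11 bp
  [154,170): 16 bp
  [170,181): 11 bp
  [181,194): 13 bp
  [194,200): 6 bp
  [200,205): 5 bp
  [205,211): 6 bp
  [211,227): 16 bp
  [227,244): 17 bp
  [244,249): 5 bp
  [249,260): 11 bp
  [260,262): 2 bp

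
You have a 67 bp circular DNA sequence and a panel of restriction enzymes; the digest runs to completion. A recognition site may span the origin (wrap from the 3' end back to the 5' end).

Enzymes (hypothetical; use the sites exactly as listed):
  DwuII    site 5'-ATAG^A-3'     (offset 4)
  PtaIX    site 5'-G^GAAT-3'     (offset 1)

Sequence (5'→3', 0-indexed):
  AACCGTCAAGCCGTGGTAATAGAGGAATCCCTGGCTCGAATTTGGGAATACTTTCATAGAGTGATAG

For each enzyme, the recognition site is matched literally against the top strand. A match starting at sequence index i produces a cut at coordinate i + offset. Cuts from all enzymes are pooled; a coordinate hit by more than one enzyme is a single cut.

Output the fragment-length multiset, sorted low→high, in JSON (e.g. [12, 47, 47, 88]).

[2,8,14,21,22]

Per-enzyme occurrences:
  DwuII ATAGA/4: at [18, 55, 63] ⇒ [0, 22, 59]
  PtaIX GGAAT/1: at [23, 44] ⇒ [24, 45]

All cut coordinates (distinct, sorted): [0, 22, 24, 45, 59]

Fragments:
  0→22: 22 bp
  22→24: 2 bp
  24→45: 21 bp
  45→59: 14 bp
  59→0 (wrap): 67-59+0 = 8 bp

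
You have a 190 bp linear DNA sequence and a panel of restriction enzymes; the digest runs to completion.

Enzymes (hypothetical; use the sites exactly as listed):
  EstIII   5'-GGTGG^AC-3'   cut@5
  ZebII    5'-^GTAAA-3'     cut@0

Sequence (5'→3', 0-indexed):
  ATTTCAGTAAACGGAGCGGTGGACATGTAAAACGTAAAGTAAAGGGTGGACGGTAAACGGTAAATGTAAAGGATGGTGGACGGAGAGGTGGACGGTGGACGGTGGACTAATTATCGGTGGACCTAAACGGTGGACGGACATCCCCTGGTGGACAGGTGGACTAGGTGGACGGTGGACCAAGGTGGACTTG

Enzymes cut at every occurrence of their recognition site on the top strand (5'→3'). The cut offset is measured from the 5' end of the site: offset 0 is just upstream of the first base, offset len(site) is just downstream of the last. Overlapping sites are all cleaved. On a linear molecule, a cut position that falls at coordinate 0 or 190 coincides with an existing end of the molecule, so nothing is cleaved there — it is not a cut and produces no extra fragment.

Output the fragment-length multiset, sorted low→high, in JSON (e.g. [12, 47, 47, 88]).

Per-enzyme occurrences:
  EstIII GGTGGAC/5: at [17, 44, 74, 86, 93, 100, 115, 128, 146, 154, 163, 170, 180] ⇒ [22, 49, 79, 91, 98, 105, 120, 133, 151, 159, 168, 175, 185]
  ZebII GTAAA/0: at [6, 26, 33, 38, 52, 59, 65] ⇒ [6, 26, 33, 38, 52, 59, 65]

Pooled cuts: [6, 22, 26, 33, 38, 49, 52, 59, 65, 79, 91, 98, 105, 120, 133, 151, 159, 168, 175, 185]

Fragments:
  [0,6): 6 bp
  [6,22): 16 bp
  [22,26): 4 bp
  [26,33): 7 bp
  [33,38): 5 bp
  [38,49): 11 bp
  [49,52): 3 bp
  [52,59): 7 bp
  [59,65): 6 bp
  [65,79): 14 bp
  [79,91): 12 bp
  [91,98): 7 bp
  [98,105): 7 bp
  [105,120): 15 bp
  [120,133): 13 bp
  [133,151): 18 bp
  [151,159): 8 bp
  [159,168): 9 bp
  [168,175): 7 bp
  [175,185): 10 bp
  [185,190): 5 bp

[3,4,5,5,6,6,7,7,7,7,7,8,9,10,11,12,13,14,15,16,18]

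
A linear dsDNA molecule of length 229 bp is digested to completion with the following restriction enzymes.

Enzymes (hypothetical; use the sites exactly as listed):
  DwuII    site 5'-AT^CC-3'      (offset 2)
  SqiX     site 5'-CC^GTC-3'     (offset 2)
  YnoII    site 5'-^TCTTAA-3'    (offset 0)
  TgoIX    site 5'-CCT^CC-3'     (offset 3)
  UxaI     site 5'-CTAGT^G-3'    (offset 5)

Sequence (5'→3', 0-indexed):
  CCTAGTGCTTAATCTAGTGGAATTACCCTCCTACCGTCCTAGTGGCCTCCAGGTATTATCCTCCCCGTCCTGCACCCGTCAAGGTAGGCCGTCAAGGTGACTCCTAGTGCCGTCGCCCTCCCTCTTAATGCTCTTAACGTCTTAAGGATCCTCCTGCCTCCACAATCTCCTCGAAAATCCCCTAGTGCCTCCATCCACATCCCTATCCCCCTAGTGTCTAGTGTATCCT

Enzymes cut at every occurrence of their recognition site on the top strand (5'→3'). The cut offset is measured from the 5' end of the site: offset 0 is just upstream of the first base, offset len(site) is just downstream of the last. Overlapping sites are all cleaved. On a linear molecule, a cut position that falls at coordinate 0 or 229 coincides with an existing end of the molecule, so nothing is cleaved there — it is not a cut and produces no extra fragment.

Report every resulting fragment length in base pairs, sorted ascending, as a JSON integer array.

[3,3,3,3,3,4,4,4,4,5,6,6,6,6,7,7,8,8,8,8,9,9,10,11,11,11,12,13,18,19]

Site scan:
  DwuII (ATCC, off=2): starts [57, 147, 176, 192, 198, 204, 224] → cuts [59, 149, 178, 194, 200, 206, 226]
  SqiX (CCGTC, off=2): starts [33, 64, 75, 88, 109] → cuts [35, 66, 77, 90, 111]
  YnoII (TCTTAA, off=0): starts [122, 131, 139] → cuts [122, 131, 139]
  TgoIX (CCTCC, off=3): starts [26, 45, 59, 116, 149, 156, 187] → cuts [29, 48, 62, 119, 152, 159, 190]
  UxaI (CTAGTG, off=5): starts [1, 13, 38, 103, 181, 210, 217] → cuts [6, 18, 43, 108, 186, 215, 222]

All cut coordinates (distinct, sorted): [6, 18, 29, 35, 43, 48, 59, 62, 66, 77, 90, 108, 111, 119, 122, 131, 139, 149, 152, 159, 178, 186, 190, 194, 200, 206, 215, 222, 226]

Fragment lengths:
  [0,6): 6 bp
  [6,18): 12 bp
  [18,29): 11 bp
  [29,35): 6 bp
  [35,43): 8 bp
  [43,48): 5 bp
  [48,59): 11 bp
  [59,62): 3 bp
  [62,66): 4 bp
  [66,77): 11 bp
  [77,90): 13 bp
  [90,108): 18 bp
  [108,111): 3 bp
  [111,119): 8 bp
  [119,122): 3 bp
  [122,131): 9 bp
  [131,139): 8 bp
  [139,149): 10 bp
  [149,152): 3 bp
  [152,159): 7 bp
  [159,178): 19 bp
  [178,186): 8 bp
  [186,190): 4 bp
  [190,194): 4 bp
  [194,200): 6 bp
  [200,206): 6 bp
  [206,215): 9 bp
  [215,222): 7 bp
  [222,226): 4 bp
  [226,229): 3 bp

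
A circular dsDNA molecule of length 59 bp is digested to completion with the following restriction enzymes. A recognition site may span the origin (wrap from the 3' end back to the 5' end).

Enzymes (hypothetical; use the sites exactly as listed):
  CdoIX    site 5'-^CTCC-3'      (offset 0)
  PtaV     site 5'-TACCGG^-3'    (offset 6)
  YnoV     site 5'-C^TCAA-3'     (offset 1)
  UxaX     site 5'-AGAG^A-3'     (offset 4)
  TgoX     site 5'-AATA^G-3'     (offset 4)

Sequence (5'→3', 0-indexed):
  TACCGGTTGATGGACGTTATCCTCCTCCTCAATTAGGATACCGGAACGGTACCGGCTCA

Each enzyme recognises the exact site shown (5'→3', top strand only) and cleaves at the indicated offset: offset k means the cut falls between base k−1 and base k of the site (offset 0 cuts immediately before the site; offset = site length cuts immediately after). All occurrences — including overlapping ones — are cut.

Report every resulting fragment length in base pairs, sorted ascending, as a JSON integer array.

Per-enzyme occurrences:
  CdoIX CTCC/0: at [21, 24] ⇒ [21, 24]
  PtaV TACCGG/6: at [0, 38, 49] ⇒ [6, 44, 55]
  YnoV CTCAA/1: at [27] ⇒ [28]
  UxaX (AGAGA, off=4): no sites
  TgoX (AATAG, off=4): no sites

All cut coordinates (distinct, sorted): [6, 21, 24, 28, 44, 55]

Fragment lengths:
  6→21: 15 bp
  21→24: 3 bp
  24→28: 4 bp
  28→44: 16 bp
  44→55: 11 bp
  55→6 (wrap): 59-55+6 = 10 bp

[3,4,10,11,15,16]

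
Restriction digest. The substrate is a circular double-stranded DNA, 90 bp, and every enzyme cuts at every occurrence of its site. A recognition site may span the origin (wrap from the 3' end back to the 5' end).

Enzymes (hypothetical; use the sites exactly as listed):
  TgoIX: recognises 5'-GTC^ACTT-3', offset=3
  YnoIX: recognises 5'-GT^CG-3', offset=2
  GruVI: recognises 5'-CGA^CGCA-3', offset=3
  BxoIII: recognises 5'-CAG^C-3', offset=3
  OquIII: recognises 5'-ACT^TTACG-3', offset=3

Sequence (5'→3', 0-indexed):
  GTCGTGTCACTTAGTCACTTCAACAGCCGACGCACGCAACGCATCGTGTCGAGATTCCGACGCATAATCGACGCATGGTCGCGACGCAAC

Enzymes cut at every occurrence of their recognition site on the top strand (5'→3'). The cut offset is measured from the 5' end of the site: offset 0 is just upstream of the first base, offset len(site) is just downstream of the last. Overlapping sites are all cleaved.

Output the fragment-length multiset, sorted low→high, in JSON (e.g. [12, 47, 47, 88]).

Per-enzyme occurrences:
  TgoIX GTCACTT/3: at [5, 13] ⇒ [8, 16]
  YnoIX GTCG/2: at [0, 47, 77] ⇒ [2, 49, 79]
  GruVI CGACGCA/3: at [27, 57, 68, 81] ⇒ [30, 60, 71, 84]
  BxoIII CAGC/3: at [23] ⇒ [26]
  OquIII (ACTTTACG, off=3): no sites

Pooled cuts: [2, 8, 16, 26, 30, 49, 60, 71, 79, 84]

Fragments:
  2→8: 6 bp
  8→16: 8 bp
  16→26: 10 bp
  26→30: 4 bp
  30→49: 19 bp
  49→60: 11 bp
  60→71: 11 bp
  71→79: 8 bp
  79→84: 5 bp
  84→2 (wrap): 90-84+2 = 8 bp

[4,5,6,8,8,8,10,11,11,19]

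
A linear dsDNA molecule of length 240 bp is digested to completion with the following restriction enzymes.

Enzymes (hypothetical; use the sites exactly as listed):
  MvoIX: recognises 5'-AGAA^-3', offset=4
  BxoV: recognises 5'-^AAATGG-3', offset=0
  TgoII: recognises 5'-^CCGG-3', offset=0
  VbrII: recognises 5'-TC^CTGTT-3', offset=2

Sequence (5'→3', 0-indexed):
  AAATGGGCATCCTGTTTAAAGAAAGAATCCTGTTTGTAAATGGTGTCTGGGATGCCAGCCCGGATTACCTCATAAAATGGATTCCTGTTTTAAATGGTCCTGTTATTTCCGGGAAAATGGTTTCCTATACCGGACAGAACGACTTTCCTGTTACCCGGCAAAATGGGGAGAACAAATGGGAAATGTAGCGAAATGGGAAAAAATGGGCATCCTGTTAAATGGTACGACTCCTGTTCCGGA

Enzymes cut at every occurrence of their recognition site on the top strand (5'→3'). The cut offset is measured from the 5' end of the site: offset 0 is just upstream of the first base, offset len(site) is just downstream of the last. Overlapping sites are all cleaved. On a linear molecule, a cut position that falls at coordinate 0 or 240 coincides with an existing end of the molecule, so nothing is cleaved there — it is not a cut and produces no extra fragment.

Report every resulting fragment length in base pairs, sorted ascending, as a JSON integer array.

Scan for sites:
  MvoIX AGAA/4: at [19, 23, 135, 168] ⇒ [23, 27, 139, 172]
  BxoV AAATGG/0: at [0, 37, 74, 91, 114, 160, 173, 190, 200, 216] ⇒ [37, 74, 91, 114, 160, 173, 190, 200, 216] (position 0 is a terminus of the linear molecule — no cut)
  TgoII CCGG/0: at [59, 108, 129, 154, 235] ⇒ [59, 108, 129, 154, 235]
  VbrII TCCTGTT/2: at [9, 27, 82, 97, 145, 209, 228] ⇒ [11, 29, 84, 99, 147, 211, 230]

All cut coordinates (distinct, sorted): [11, 23, 27, 29, 37, 59, 74, 84, 91, 99, 108, 114, 129, 139, 147, 154, 160, 172, 173, 190, 200, 211, 216, 230, 235]

Fragments:
  [0,11): 11 bp
  [11,23): 12 bp
  [23,27): 4 bp
  [27,29): 2 bp
  [29,37): 8 bp
  [37,59): 22 bp
  [59,74): 15 bp
  [74,84): 10 bp
  [84,91): 7 bp
  [91,99): 8 bp
  [99,108): 9 bp
  [108,114): 6 bp
  [114,129): 15 bp
  [129,139): 10 bp
  [139,147): 8 bp
  [147,154): 7 bp
  [154,160): 6 bp
  [160,172): 12 bp
  [172,173): 1 bp
  [173,190): 17 bp
  [190,200): 10 bp
  [200,211): 11 bp
  [211,216): 5 bp
  [216,230): 14 bp
  [230,235): 5 bp
  [235,240): 5 bp

[1,2,4,5,5,5,6,6,7,7,8,8,8,9,10,10,10,11,11,12,12,14,15,15,17,22]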